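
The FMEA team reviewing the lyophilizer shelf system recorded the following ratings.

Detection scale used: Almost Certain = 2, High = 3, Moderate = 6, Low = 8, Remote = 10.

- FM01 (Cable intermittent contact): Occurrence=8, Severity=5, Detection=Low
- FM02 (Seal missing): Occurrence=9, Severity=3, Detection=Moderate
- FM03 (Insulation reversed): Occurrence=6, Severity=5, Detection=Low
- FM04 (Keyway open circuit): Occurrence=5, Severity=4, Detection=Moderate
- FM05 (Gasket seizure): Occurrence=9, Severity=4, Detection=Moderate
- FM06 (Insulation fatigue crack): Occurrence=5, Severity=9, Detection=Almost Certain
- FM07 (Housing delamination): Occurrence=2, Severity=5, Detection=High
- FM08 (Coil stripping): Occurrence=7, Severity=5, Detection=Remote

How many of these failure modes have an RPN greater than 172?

4

RPN = Severity × Occurrence × Detection:
  FM01: 5 × 8 × 8 = 320
  FM02: 3 × 9 × 6 = 162
  FM03: 5 × 6 × 8 = 240
  FM04: 4 × 5 × 6 = 120
  FM05: 4 × 9 × 6 = 216
  FM06: 9 × 5 × 2 = 90
  FM07: 5 × 2 × 3 = 30
  FM08: 5 × 7 × 10 = 350
Modes with RPN > 172: FM01 (320), FM03 (240), FM05 (216), FM08 (350) → 4.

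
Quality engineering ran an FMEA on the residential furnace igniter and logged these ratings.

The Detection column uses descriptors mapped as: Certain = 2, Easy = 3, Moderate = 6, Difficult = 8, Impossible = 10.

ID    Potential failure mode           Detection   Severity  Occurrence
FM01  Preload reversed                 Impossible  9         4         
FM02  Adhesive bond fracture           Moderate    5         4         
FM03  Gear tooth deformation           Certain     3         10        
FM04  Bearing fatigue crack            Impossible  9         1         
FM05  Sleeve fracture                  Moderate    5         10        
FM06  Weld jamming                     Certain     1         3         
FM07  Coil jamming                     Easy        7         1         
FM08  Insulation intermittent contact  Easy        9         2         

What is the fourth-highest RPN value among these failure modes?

90

RPN = Severity × Occurrence × Detection:
  FM01: 9 × 4 × 10 = 360
  FM02: 5 × 4 × 6 = 120
  FM03: 3 × 10 × 2 = 60
  FM04: 9 × 1 × 10 = 90
  FM05: 5 × 10 × 6 = 300
  FM06: 1 × 3 × 2 = 6
  FM07: 7 × 1 × 3 = 21
  FM08: 9 × 2 × 3 = 54
Sorted descending: 360, 300, 120, 90, 60, 54, 21, 6.
The fourth-highest RPN is 90 (FM04).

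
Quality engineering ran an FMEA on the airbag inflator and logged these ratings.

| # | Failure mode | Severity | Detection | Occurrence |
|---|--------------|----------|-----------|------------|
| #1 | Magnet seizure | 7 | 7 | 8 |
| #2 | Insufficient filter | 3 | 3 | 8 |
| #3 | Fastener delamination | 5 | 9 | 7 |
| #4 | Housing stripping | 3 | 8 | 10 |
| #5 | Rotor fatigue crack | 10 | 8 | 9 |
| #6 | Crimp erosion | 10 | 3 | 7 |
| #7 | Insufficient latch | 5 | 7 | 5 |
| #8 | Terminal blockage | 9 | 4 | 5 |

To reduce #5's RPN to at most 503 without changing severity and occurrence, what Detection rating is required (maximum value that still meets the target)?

#5: S=10, O=9, D=8 → current RPN = 720.
Fixed product = 90. Need 90 × D ≤ 503, so D ≤ 503/90 = 5.59.
Maximum integer Detection rating = 5 (gives RPN 450; D=6 would give 540 > 503).

5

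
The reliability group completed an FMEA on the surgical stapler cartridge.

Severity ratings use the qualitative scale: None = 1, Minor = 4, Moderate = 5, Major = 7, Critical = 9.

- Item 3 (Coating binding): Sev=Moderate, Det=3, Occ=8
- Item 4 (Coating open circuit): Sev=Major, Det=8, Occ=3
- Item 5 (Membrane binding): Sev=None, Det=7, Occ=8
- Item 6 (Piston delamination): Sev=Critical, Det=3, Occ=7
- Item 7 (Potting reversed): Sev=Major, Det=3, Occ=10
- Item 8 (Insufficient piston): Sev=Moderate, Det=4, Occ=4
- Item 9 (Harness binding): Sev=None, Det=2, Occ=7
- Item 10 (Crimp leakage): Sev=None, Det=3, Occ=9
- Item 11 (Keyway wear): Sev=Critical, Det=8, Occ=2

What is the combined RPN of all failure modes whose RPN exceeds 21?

RPN = Severity × Occurrence × Detection:
  Item 3: 5 × 8 × 3 = 120
  Item 4: 7 × 3 × 8 = 168
  Item 5: 1 × 8 × 7 = 56
  Item 6: 9 × 7 × 3 = 189
  Item 7: 7 × 10 × 3 = 210
  Item 8: 5 × 4 × 4 = 80
  Item 9: 1 × 7 × 2 = 14
  Item 10: 1 × 9 × 3 = 27
  Item 11: 9 × 2 × 8 = 144
RPN > 21: Item 3 (120), Item 4 (168), Item 5 (56), Item 6 (189), Item 7 (210), Item 8 (80), Item 10 (27), Item 11 (144).
Sum: 120 + 168 + 56 + 189 + 210 + 80 + 27 + 144 = 994.

994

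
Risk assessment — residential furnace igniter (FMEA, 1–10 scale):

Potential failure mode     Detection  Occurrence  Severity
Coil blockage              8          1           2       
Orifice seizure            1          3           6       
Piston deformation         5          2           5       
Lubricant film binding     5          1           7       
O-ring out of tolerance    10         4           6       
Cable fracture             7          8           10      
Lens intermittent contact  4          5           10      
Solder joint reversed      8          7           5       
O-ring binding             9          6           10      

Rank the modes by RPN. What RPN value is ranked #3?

280

RPN = Severity × Occurrence × Detection:
  Coil blockage: 2 × 1 × 8 = 16
  Orifice seizure: 6 × 3 × 1 = 18
  Piston deformation: 5 × 2 × 5 = 50
  Lubricant film binding: 7 × 1 × 5 = 35
  O-ring out of tolerance: 6 × 4 × 10 = 240
  Cable fracture: 10 × 8 × 7 = 560
  Lens intermittent contact: 10 × 5 × 4 = 200
  Solder joint reversed: 5 × 7 × 8 = 280
  O-ring binding: 10 × 6 × 9 = 540
Sorted descending: 560, 540, 280, 240, 200, 50, 35, 18, 16.
The third-highest RPN is 280 (Solder joint reversed).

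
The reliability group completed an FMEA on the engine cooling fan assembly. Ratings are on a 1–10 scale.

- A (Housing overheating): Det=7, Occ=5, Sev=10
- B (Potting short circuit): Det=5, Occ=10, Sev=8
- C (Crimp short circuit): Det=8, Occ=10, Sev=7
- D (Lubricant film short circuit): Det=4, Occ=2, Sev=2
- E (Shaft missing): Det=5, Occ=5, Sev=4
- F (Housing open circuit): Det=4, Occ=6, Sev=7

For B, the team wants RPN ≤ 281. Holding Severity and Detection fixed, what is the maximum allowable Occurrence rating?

B: S=8, O=10, D=5 → current RPN = 400.
Fixed product = 40. Need 40 × O ≤ 281, so O ≤ 281/40 = 7.03.
Maximum integer Occurrence rating = 7 (gives RPN 280; O=8 would give 320 > 281).

7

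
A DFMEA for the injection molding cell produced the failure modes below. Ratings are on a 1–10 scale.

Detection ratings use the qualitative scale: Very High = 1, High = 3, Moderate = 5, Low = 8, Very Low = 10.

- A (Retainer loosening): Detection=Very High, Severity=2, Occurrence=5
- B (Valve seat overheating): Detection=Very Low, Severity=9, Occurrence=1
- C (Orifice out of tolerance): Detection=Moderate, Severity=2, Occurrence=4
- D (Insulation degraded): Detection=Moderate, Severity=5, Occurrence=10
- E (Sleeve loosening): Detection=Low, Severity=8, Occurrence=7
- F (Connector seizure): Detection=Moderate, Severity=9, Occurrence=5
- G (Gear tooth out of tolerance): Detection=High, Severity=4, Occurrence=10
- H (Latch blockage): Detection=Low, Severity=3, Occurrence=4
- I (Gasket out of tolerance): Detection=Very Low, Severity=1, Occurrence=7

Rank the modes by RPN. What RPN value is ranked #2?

RPN = Severity × Occurrence × Detection:
  A: 2 × 5 × 1 = 10
  B: 9 × 1 × 10 = 90
  C: 2 × 4 × 5 = 40
  D: 5 × 10 × 5 = 250
  E: 8 × 7 × 8 = 448
  F: 9 × 5 × 5 = 225
  G: 4 × 10 × 3 = 120
  H: 3 × 4 × 8 = 96
  I: 1 × 7 × 10 = 70
Sorted descending: 448, 250, 225, 120, 96, 90, 70, 40, 10.
The second-highest RPN is 250 (D).

250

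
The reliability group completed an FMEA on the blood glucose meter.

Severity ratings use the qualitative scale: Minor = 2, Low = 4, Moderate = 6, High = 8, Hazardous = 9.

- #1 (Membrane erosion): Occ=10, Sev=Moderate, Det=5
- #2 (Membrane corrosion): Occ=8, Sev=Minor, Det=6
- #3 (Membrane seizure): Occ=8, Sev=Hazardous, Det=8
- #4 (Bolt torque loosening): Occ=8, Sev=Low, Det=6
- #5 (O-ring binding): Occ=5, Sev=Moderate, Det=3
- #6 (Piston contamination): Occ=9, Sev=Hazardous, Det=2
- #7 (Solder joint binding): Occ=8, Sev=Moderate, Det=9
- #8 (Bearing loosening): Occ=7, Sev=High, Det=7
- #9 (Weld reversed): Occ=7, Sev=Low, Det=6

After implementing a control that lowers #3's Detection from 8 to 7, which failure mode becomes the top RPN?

RPN = Severity × Occurrence × Detection:
  #1: 6 × 10 × 5 = 300
  #2: 2 × 8 × 6 = 96
  #3: 9 × 8 × 8 = 576
  #4: 4 × 8 × 6 = 192
  #5: 6 × 5 × 3 = 90
  #6: 9 × 9 × 2 = 162
  #7: 6 × 8 × 9 = 432
  #8: 8 × 7 × 7 = 392
  #9: 4 × 7 × 6 = 168
After action: #3 → 9 × 8 × 7 = 504.
Revised RPNs: #3=504, #7=432, #8=392, #1=300, #4=192, #9=168, #6=162, #2=96, #5=90.
Highest is now #3 (504).

#3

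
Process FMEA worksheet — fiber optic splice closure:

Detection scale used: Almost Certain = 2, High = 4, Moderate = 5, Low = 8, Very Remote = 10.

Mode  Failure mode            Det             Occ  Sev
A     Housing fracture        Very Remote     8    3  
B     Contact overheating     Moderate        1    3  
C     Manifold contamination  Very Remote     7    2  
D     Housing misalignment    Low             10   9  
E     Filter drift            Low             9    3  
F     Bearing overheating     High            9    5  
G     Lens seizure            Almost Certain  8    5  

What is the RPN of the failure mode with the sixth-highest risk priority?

80

RPN = Severity × Occurrence × Detection:
  A: 3 × 8 × 10 = 240
  B: 3 × 1 × 5 = 15
  C: 2 × 7 × 10 = 140
  D: 9 × 10 × 8 = 720
  E: 3 × 9 × 8 = 216
  F: 5 × 9 × 4 = 180
  G: 5 × 8 × 2 = 80
Sorted descending: 720, 240, 216, 180, 140, 80, 15.
The sixth-highest RPN is 80 (G).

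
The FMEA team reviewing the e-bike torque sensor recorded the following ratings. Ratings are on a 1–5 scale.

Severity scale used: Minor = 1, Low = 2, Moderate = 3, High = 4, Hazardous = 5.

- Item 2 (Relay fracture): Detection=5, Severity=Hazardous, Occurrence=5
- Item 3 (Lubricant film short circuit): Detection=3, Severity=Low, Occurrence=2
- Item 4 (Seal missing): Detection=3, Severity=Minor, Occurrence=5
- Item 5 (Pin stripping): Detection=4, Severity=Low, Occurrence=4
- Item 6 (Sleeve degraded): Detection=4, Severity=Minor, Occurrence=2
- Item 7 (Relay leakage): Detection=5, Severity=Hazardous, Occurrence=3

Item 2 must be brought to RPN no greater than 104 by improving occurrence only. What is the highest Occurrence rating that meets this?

Item 2: S=5, O=5, D=5 → current RPN = 125.
Fixed product = 25. Need 25 × O ≤ 104, so O ≤ 104/25 = 4.16.
Maximum integer Occurrence rating = 4 (gives RPN 100; O=5 would give 125 > 104).

4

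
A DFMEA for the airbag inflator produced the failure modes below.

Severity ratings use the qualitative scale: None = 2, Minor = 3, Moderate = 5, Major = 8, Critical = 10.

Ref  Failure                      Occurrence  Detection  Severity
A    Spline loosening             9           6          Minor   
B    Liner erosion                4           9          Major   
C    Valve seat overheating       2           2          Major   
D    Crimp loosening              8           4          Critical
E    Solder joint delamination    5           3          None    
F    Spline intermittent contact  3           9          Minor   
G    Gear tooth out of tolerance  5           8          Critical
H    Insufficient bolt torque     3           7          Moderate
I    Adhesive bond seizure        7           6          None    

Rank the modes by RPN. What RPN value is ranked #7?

81

RPN = Severity × Occurrence × Detection:
  A: 3 × 9 × 6 = 162
  B: 8 × 4 × 9 = 288
  C: 8 × 2 × 2 = 32
  D: 10 × 8 × 4 = 320
  E: 2 × 5 × 3 = 30
  F: 3 × 3 × 9 = 81
  G: 10 × 5 × 8 = 400
  H: 5 × 3 × 7 = 105
  I: 2 × 7 × 6 = 84
Sorted descending: 400, 320, 288, 162, 105, 84, 81, 32, 30.
The seventh-highest RPN is 81 (F).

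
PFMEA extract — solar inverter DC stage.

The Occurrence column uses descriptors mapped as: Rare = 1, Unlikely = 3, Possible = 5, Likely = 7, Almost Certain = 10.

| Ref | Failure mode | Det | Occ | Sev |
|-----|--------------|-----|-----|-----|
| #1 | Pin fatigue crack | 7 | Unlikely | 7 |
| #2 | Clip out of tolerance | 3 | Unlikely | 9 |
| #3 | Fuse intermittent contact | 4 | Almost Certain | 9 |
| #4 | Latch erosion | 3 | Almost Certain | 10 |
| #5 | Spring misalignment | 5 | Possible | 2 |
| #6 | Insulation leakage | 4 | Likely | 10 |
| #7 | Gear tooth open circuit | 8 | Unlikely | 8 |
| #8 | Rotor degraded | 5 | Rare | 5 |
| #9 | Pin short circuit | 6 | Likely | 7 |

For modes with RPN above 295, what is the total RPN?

660

RPN = Severity × Occurrence × Detection:
  #1: 7 × 3 × 7 = 147
  #2: 9 × 3 × 3 = 81
  #3: 9 × 10 × 4 = 360
  #4: 10 × 10 × 3 = 300
  #5: 2 × 5 × 5 = 50
  #6: 10 × 7 × 4 = 280
  #7: 8 × 3 × 8 = 192
  #8: 5 × 1 × 5 = 25
  #9: 7 × 7 × 6 = 294
RPN > 295: #3 (360), #4 (300).
Sum: 360 + 300 = 660.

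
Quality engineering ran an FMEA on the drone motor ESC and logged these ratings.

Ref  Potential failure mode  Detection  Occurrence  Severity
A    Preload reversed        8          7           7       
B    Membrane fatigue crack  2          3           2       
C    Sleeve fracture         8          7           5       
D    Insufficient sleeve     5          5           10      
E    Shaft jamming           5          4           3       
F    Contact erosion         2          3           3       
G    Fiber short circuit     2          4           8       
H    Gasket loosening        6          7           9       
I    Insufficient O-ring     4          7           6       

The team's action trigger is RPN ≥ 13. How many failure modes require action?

8

RPN = Severity × Occurrence × Detection:
  A: 7 × 7 × 8 = 392
  B: 2 × 3 × 2 = 12
  C: 5 × 7 × 8 = 280
  D: 10 × 5 × 5 = 250
  E: 3 × 4 × 5 = 60
  F: 3 × 3 × 2 = 18
  G: 8 × 4 × 2 = 64
  H: 9 × 7 × 6 = 378
  I: 6 × 7 × 4 = 168
Modes with RPN ≥ 13: A (392), C (280), D (250), E (60), F (18), G (64), H (378), I (168) → 8.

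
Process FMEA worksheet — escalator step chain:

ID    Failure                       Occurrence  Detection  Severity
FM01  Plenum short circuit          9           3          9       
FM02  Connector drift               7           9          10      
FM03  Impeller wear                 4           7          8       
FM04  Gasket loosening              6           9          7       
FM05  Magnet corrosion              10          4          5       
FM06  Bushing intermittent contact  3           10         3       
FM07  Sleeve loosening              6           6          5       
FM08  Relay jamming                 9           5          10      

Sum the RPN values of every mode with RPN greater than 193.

RPN = Severity × Occurrence × Detection:
  FM01: 9 × 9 × 3 = 243
  FM02: 10 × 7 × 9 = 630
  FM03: 8 × 4 × 7 = 224
  FM04: 7 × 6 × 9 = 378
  FM05: 5 × 10 × 4 = 200
  FM06: 3 × 3 × 10 = 90
  FM07: 5 × 6 × 6 = 180
  FM08: 10 × 9 × 5 = 450
RPN > 193: FM01 (243), FM02 (630), FM03 (224), FM04 (378), FM05 (200), FM08 (450).
Sum: 243 + 630 + 224 + 378 + 200 + 450 = 2125.

2125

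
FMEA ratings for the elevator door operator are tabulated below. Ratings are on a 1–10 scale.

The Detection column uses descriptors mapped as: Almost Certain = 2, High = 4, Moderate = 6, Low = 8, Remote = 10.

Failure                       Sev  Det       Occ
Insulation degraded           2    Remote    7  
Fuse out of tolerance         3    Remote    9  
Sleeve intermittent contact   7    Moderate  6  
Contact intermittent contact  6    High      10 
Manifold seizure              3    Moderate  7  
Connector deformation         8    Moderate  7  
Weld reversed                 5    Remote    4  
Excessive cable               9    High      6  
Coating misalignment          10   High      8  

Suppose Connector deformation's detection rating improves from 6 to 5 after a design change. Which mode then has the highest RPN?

Coating misalignment

RPN = Severity × Occurrence × Detection:
  Insulation degraded: 2 × 7 × 10 = 140
  Fuse out of tolerance: 3 × 9 × 10 = 270
  Sleeve intermittent contact: 7 × 6 × 6 = 252
  Contact intermittent contact: 6 × 10 × 4 = 240
  Manifold seizure: 3 × 7 × 6 = 126
  Connector deformation: 8 × 7 × 6 = 336
  Weld reversed: 5 × 4 × 10 = 200
  Excessive cable: 9 × 6 × 4 = 216
  Coating misalignment: 10 × 8 × 4 = 320
After action: Connector deformation → 8 × 7 × 5 = 280.
Revised RPNs: Coating misalignment=320, Connector deformation=280, Fuse out of tolerance=270, Sleeve intermittent contact=252, Contact intermittent contact=240, Excessive cable=216, Weld reversed=200, Insulation degraded=140, Manifold seizure=126.
Highest is now Coating misalignment (320).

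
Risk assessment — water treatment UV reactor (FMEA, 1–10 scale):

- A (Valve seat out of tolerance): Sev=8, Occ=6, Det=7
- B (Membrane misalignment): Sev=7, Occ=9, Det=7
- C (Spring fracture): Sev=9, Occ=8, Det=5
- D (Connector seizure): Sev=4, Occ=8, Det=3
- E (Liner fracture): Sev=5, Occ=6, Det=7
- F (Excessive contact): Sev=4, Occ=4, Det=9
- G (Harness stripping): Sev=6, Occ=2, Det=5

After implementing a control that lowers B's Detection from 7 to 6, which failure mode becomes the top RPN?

B

RPN = Severity × Occurrence × Detection:
  A: 8 × 6 × 7 = 336
  B: 7 × 9 × 7 = 441
  C: 9 × 8 × 5 = 360
  D: 4 × 8 × 3 = 96
  E: 5 × 6 × 7 = 210
  F: 4 × 4 × 9 = 144
  G: 6 × 2 × 5 = 60
After action: B → 7 × 9 × 6 = 378.
Revised RPNs: B=378, C=360, A=336, E=210, F=144, D=96, G=60.
Highest is now B (378).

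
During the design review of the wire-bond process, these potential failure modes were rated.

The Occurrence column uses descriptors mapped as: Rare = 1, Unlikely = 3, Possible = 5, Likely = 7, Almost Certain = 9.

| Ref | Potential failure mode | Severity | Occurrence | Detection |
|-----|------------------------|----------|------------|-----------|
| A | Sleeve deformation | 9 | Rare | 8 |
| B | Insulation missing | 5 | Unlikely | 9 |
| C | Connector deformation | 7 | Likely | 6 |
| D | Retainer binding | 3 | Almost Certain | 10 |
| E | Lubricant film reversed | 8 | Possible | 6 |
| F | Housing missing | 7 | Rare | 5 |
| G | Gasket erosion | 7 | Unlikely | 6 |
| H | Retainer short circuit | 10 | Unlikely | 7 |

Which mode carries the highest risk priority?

C

RPN = Severity × Occurrence × Detection:
  A: 9 × 1 × 8 = 72
  B: 5 × 3 × 9 = 135
  C: 7 × 7 × 6 = 294
  D: 3 × 9 × 10 = 270
  E: 8 × 5 × 6 = 240
  F: 7 × 1 × 5 = 35
  G: 7 × 3 × 6 = 126
  H: 10 × 3 × 7 = 210
Highest RPN is 294 → C.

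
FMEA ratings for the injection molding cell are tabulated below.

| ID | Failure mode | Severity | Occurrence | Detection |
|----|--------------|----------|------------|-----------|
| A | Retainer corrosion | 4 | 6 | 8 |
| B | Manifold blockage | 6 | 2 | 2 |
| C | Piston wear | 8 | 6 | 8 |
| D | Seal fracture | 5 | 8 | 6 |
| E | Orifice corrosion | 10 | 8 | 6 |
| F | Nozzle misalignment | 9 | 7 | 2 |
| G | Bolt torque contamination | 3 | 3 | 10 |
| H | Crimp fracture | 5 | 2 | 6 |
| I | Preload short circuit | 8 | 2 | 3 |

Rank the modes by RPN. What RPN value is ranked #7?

60

RPN = Severity × Occurrence × Detection:
  A: 4 × 6 × 8 = 192
  B: 6 × 2 × 2 = 24
  C: 8 × 6 × 8 = 384
  D: 5 × 8 × 6 = 240
  E: 10 × 8 × 6 = 480
  F: 9 × 7 × 2 = 126
  G: 3 × 3 × 10 = 90
  H: 5 × 2 × 6 = 60
  I: 8 × 2 × 3 = 48
Sorted descending: 480, 384, 240, 192, 126, 90, 60, 48, 24.
The seventh-highest RPN is 60 (H).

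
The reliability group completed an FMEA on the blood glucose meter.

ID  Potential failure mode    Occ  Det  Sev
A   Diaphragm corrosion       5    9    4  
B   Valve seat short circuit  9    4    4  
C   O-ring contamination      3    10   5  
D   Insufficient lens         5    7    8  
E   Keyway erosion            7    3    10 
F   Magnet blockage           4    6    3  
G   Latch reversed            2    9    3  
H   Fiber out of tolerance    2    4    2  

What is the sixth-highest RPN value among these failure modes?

RPN = Severity × Occurrence × Detection:
  A: 4 × 5 × 9 = 180
  B: 4 × 9 × 4 = 144
  C: 5 × 3 × 10 = 150
  D: 8 × 5 × 7 = 280
  E: 10 × 7 × 3 = 210
  F: 3 × 4 × 6 = 72
  G: 3 × 2 × 9 = 54
  H: 2 × 2 × 4 = 16
Sorted descending: 280, 210, 180, 150, 144, 72, 54, 16.
The sixth-highest RPN is 72 (F).

72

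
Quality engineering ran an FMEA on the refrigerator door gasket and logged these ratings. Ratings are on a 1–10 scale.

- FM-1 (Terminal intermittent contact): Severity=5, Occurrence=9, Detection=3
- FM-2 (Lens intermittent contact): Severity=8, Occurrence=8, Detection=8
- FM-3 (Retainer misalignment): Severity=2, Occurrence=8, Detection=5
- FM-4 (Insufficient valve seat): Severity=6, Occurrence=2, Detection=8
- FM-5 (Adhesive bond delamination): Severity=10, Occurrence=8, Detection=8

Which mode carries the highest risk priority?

RPN = Severity × Occurrence × Detection:
  FM-1: 5 × 9 × 3 = 135
  FM-2: 8 × 8 × 8 = 512
  FM-3: 2 × 8 × 5 = 80
  FM-4: 6 × 2 × 8 = 96
  FM-5: 10 × 8 × 8 = 640
Highest RPN is 640 → FM-5.

FM-5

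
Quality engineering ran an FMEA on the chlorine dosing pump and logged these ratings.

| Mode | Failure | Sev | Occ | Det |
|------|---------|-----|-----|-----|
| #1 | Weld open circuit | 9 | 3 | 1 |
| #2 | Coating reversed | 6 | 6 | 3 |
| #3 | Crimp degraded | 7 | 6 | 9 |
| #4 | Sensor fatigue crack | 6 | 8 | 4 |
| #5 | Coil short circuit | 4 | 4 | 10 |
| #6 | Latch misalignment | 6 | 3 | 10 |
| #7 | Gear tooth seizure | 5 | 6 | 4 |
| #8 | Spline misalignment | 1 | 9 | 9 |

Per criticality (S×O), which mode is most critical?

Criticality = Severity × Occurrence:
  #1: 9 × 3 = 27
  #2: 6 × 6 = 36
  #3: 7 × 6 = 42
  #4: 6 × 8 = 48
  #5: 4 × 4 = 16
  #6: 6 × 3 = 18
  #7: 5 × 6 = 30
  #8: 1 × 9 = 9
Highest criticality is 48 → #4.

#4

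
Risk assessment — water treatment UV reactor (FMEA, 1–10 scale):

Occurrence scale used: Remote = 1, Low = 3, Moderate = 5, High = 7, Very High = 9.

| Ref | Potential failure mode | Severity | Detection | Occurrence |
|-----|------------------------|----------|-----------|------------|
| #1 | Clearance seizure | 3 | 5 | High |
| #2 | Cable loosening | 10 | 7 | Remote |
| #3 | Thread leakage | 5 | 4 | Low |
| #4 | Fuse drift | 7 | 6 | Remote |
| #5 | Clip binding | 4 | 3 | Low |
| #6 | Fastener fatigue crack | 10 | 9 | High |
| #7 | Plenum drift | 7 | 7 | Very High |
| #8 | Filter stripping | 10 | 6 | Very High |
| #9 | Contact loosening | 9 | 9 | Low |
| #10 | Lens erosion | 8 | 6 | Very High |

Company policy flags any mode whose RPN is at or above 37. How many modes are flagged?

RPN = Severity × Occurrence × Detection:
  #1: 3 × 7 × 5 = 105
  #2: 10 × 1 × 7 = 70
  #3: 5 × 3 × 4 = 60
  #4: 7 × 1 × 6 = 42
  #5: 4 × 3 × 3 = 36
  #6: 10 × 7 × 9 = 630
  #7: 7 × 9 × 7 = 441
  #8: 10 × 9 × 6 = 540
  #9: 9 × 3 × 9 = 243
  #10: 8 × 9 × 6 = 432
Modes with RPN ≥ 37: #1 (105), #2 (70), #3 (60), #4 (42), #6 (630), #7 (441), #8 (540), #9 (243), #10 (432) → 9.

9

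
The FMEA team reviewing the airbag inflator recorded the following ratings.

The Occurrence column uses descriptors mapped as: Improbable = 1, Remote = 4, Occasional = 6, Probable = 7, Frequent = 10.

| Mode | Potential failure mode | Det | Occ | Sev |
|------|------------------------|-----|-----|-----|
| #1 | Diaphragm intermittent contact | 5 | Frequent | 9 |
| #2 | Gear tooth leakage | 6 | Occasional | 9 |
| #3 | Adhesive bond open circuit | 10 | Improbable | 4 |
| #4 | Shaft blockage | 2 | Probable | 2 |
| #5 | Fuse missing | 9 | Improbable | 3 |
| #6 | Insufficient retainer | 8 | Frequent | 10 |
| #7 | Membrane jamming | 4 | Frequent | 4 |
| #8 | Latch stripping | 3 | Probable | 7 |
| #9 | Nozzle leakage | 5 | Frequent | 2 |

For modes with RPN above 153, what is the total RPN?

1734

RPN = Severity × Occurrence × Detection:
  #1: 9 × 10 × 5 = 450
  #2: 9 × 6 × 6 = 324
  #3: 4 × 1 × 10 = 40
  #4: 2 × 7 × 2 = 28
  #5: 3 × 1 × 9 = 27
  #6: 10 × 10 × 8 = 800
  #7: 4 × 10 × 4 = 160
  #8: 7 × 7 × 3 = 147
  #9: 2 × 10 × 5 = 100
RPN > 153: #1 (450), #2 (324), #6 (800), #7 (160).
Sum: 450 + 324 + 800 + 160 = 1734.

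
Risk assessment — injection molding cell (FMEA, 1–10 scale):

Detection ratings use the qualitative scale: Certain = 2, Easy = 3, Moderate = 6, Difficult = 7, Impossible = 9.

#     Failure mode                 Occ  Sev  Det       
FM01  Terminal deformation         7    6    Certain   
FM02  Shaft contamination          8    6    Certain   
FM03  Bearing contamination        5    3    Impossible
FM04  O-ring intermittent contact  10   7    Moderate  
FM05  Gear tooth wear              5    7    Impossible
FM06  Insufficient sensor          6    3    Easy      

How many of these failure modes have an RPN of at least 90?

RPN = Severity × Occurrence × Detection:
  FM01: 6 × 7 × 2 = 84
  FM02: 6 × 8 × 2 = 96
  FM03: 3 × 5 × 9 = 135
  FM04: 7 × 10 × 6 = 420
  FM05: 7 × 5 × 9 = 315
  FM06: 3 × 6 × 3 = 54
Modes with RPN ≥ 90: FM02 (96), FM03 (135), FM04 (420), FM05 (315) → 4.

4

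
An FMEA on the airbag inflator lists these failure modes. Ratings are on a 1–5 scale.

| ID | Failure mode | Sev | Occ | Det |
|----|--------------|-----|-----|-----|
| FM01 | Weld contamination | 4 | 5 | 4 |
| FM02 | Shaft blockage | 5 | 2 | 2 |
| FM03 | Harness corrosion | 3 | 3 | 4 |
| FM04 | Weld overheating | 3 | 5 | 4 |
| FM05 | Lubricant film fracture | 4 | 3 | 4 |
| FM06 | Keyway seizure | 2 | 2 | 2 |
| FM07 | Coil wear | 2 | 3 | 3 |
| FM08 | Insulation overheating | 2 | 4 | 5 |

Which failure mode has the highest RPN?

FM01

RPN = Severity × Occurrence × Detection:
  FM01: 4 × 5 × 4 = 80
  FM02: 5 × 2 × 2 = 20
  FM03: 3 × 3 × 4 = 36
  FM04: 3 × 5 × 4 = 60
  FM05: 4 × 3 × 4 = 48
  FM06: 2 × 2 × 2 = 8
  FM07: 2 × 3 × 3 = 18
  FM08: 2 × 4 × 5 = 40
Highest RPN is 80 → FM01.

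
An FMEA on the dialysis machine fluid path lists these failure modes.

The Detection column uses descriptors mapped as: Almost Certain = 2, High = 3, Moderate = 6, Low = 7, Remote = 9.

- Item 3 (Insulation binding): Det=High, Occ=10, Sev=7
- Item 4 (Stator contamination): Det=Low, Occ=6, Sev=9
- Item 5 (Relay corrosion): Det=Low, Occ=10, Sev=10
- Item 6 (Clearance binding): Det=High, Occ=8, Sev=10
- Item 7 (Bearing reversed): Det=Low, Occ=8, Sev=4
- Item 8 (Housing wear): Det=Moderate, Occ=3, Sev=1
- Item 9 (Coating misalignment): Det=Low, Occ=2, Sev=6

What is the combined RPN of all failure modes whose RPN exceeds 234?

1318

RPN = Severity × Occurrence × Detection:
  Item 3: 7 × 10 × 3 = 210
  Item 4: 9 × 6 × 7 = 378
  Item 5: 10 × 10 × 7 = 700
  Item 6: 10 × 8 × 3 = 240
  Item 7: 4 × 8 × 7 = 224
  Item 8: 1 × 3 × 6 = 18
  Item 9: 6 × 2 × 7 = 84
RPN > 234: Item 4 (378), Item 5 (700), Item 6 (240).
Sum: 378 + 700 + 240 = 1318.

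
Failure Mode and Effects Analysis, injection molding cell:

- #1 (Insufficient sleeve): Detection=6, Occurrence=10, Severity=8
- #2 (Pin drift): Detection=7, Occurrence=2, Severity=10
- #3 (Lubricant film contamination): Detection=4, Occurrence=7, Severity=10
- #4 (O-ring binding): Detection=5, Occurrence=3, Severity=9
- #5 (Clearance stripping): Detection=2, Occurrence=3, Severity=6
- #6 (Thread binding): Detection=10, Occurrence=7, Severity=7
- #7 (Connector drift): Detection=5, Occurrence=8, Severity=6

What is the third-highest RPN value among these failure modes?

RPN = Severity × Occurrence × Detection:
  #1: 8 × 10 × 6 = 480
  #2: 10 × 2 × 7 = 140
  #3: 10 × 7 × 4 = 280
  #4: 9 × 3 × 5 = 135
  #5: 6 × 3 × 2 = 36
  #6: 7 × 7 × 10 = 490
  #7: 6 × 8 × 5 = 240
Sorted descending: 490, 480, 280, 240, 140, 135, 36.
The third-highest RPN is 280 (#3).

280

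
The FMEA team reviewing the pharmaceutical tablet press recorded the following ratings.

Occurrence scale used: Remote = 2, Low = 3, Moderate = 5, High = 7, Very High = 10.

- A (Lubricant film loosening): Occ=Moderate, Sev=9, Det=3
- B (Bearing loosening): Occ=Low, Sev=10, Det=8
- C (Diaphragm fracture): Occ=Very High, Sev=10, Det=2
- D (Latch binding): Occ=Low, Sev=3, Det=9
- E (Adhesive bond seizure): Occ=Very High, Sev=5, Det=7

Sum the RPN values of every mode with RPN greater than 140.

RPN = Severity × Occurrence × Detection:
  A: 9 × 5 × 3 = 135
  B: 10 × 3 × 8 = 240
  C: 10 × 10 × 2 = 200
  D: 3 × 3 × 9 = 81
  E: 5 × 10 × 7 = 350
RPN > 140: B (240), C (200), E (350).
Sum: 240 + 200 + 350 = 790.

790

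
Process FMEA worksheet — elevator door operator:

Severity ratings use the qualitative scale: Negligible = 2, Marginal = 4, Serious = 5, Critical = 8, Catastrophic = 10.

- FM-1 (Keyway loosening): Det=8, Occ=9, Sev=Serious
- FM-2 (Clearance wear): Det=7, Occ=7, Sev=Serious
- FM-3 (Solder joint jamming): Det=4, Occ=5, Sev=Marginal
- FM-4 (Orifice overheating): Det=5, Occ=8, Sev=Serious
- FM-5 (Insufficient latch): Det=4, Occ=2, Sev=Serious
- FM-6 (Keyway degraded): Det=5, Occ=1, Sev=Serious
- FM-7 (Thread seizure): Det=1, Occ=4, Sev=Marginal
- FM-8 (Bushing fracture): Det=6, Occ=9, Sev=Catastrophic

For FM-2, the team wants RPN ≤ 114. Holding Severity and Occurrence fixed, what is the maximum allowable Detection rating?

3

FM-2: S=5, O=7, D=7 → current RPN = 245.
Fixed product = 35. Need 35 × D ≤ 114, so D ≤ 114/35 = 3.26.
Maximum integer Detection rating = 3 (gives RPN 105; D=4 would give 140 > 114).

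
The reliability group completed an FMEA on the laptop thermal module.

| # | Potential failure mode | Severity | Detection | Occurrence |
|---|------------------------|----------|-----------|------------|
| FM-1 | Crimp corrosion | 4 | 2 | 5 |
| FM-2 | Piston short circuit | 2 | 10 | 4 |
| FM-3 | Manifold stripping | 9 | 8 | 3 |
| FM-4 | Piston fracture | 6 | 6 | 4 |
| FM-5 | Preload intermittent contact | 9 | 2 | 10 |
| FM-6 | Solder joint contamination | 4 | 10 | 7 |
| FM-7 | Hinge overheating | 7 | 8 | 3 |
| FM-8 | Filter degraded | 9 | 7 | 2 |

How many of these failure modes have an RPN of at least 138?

5

RPN = Severity × Occurrence × Detection:
  FM-1: 4 × 5 × 2 = 40
  FM-2: 2 × 4 × 10 = 80
  FM-3: 9 × 3 × 8 = 216
  FM-4: 6 × 4 × 6 = 144
  FM-5: 9 × 10 × 2 = 180
  FM-6: 4 × 7 × 10 = 280
  FM-7: 7 × 3 × 8 = 168
  FM-8: 9 × 2 × 7 = 126
Modes with RPN ≥ 138: FM-3 (216), FM-4 (144), FM-5 (180), FM-6 (280), FM-7 (168) → 5.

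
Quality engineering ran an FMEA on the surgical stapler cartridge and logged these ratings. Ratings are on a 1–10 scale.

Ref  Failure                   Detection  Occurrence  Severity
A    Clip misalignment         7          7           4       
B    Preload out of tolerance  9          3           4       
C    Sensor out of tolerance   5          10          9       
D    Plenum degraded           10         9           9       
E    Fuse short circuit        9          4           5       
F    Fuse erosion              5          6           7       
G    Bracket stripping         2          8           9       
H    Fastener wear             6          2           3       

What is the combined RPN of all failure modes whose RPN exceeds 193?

RPN = Severity × Occurrence × Detection:
  A: 4 × 7 × 7 = 196
  B: 4 × 3 × 9 = 108
  C: 9 × 10 × 5 = 450
  D: 9 × 9 × 10 = 810
  E: 5 × 4 × 9 = 180
  F: 7 × 6 × 5 = 210
  G: 9 × 8 × 2 = 144
  H: 3 × 2 × 6 = 36
RPN > 193: A (196), C (450), D (810), F (210).
Sum: 196 + 450 + 810 + 210 = 1666.

1666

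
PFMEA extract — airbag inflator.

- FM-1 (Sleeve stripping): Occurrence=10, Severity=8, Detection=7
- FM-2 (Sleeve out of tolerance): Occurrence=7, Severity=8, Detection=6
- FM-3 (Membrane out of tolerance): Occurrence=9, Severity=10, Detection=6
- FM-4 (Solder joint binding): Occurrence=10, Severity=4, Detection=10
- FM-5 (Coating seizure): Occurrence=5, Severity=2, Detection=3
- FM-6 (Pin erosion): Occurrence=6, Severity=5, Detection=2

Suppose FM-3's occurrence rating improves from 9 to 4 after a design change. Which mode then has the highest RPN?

RPN = Severity × Occurrence × Detection:
  FM-1: 8 × 10 × 7 = 560
  FM-2: 8 × 7 × 6 = 336
  FM-3: 10 × 9 × 6 = 540
  FM-4: 4 × 10 × 10 = 400
  FM-5: 2 × 5 × 3 = 30
  FM-6: 5 × 6 × 2 = 60
After action: FM-3 → 10 × 4 × 6 = 240.
Revised RPNs: FM-1=560, FM-4=400, FM-2=336, FM-3=240, FM-6=60, FM-5=30.
Highest is now FM-1 (560).

FM-1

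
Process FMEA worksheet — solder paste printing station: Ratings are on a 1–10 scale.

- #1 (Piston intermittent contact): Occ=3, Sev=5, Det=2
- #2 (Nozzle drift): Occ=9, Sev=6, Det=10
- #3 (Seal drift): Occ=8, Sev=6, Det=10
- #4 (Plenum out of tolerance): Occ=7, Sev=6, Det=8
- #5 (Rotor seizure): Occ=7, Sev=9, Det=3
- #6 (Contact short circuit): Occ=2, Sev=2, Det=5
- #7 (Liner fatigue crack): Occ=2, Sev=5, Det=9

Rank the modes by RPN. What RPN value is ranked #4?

RPN = Severity × Occurrence × Detection:
  #1: 5 × 3 × 2 = 30
  #2: 6 × 9 × 10 = 540
  #3: 6 × 8 × 10 = 480
  #4: 6 × 7 × 8 = 336
  #5: 9 × 7 × 3 = 189
  #6: 2 × 2 × 5 = 20
  #7: 5 × 2 × 9 = 90
Sorted descending: 540, 480, 336, 189, 90, 30, 20.
The fourth-highest RPN is 189 (#5).

189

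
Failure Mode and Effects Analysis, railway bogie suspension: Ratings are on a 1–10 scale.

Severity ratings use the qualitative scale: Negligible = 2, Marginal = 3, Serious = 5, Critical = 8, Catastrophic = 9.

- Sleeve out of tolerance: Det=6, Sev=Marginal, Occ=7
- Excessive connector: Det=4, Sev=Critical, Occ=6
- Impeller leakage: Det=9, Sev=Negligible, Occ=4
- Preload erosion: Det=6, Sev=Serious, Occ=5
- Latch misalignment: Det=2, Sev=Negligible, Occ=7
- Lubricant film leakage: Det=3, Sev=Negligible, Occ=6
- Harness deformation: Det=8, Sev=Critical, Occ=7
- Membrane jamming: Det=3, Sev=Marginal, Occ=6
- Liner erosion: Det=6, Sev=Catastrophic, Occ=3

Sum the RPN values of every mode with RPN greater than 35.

1240

RPN = Severity × Occurrence × Detection:
  Sleeve out of tolerance: 3 × 7 × 6 = 126
  Excessive connector: 8 × 6 × 4 = 192
  Impeller leakage: 2 × 4 × 9 = 72
  Preload erosion: 5 × 5 × 6 = 150
  Latch misalignment: 2 × 7 × 2 = 28
  Lubricant film leakage: 2 × 6 × 3 = 36
  Harness deformation: 8 × 7 × 8 = 448
  Membrane jamming: 3 × 6 × 3 = 54
  Liner erosion: 9 × 3 × 6 = 162
RPN > 35: Sleeve out of tolerance (126), Excessive connector (192), Impeller leakage (72), Preload erosion (150), Lubricant film leakage (36), Harness deformation (448), Membrane jamming (54), Liner erosion (162).
Sum: 126 + 192 + 72 + 150 + 36 + 448 + 54 + 162 = 1240.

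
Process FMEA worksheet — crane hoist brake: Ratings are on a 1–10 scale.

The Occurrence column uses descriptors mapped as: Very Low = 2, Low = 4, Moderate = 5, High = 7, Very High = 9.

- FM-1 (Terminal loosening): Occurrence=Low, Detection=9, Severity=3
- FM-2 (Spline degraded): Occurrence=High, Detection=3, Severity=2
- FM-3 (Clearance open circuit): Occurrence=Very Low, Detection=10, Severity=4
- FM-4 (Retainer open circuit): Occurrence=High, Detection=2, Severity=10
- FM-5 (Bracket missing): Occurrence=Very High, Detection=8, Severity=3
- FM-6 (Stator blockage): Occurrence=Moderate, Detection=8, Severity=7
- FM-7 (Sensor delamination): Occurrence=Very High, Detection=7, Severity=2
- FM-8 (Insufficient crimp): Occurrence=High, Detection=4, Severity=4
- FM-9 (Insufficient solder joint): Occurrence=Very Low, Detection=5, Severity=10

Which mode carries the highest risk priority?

RPN = Severity × Occurrence × Detection:
  FM-1: 3 × 4 × 9 = 108
  FM-2: 2 × 7 × 3 = 42
  FM-3: 4 × 2 × 10 = 80
  FM-4: 10 × 7 × 2 = 140
  FM-5: 3 × 9 × 8 = 216
  FM-6: 7 × 5 × 8 = 280
  FM-7: 2 × 9 × 7 = 126
  FM-8: 4 × 7 × 4 = 112
  FM-9: 10 × 2 × 5 = 100
Highest RPN is 280 → FM-6.

FM-6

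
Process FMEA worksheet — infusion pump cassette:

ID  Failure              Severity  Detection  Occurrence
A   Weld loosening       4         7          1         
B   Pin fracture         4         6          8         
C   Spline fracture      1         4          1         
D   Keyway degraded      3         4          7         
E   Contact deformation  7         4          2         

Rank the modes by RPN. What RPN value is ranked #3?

56

RPN = Severity × Occurrence × Detection:
  A: 4 × 1 × 7 = 28
  B: 4 × 8 × 6 = 192
  C: 1 × 1 × 4 = 4
  D: 3 × 7 × 4 = 84
  E: 7 × 2 × 4 = 56
Sorted descending: 192, 84, 56, 28, 4.
The third-highest RPN is 56 (E).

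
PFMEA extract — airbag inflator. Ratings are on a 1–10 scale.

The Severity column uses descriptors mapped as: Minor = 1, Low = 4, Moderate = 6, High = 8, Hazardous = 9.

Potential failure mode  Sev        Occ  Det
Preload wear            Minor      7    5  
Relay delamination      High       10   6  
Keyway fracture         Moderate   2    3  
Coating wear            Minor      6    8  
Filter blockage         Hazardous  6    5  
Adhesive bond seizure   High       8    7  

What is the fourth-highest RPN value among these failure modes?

RPN = Severity × Occurrence × Detection:
  Preload wear: 1 × 7 × 5 = 35
  Relay delamination: 8 × 10 × 6 = 480
  Keyway fracture: 6 × 2 × 3 = 36
  Coating wear: 1 × 6 × 8 = 48
  Filter blockage: 9 × 6 × 5 = 270
  Adhesive bond seizure: 8 × 8 × 7 = 448
Sorted descending: 480, 448, 270, 48, 36, 35.
The fourth-highest RPN is 48 (Coating wear).

48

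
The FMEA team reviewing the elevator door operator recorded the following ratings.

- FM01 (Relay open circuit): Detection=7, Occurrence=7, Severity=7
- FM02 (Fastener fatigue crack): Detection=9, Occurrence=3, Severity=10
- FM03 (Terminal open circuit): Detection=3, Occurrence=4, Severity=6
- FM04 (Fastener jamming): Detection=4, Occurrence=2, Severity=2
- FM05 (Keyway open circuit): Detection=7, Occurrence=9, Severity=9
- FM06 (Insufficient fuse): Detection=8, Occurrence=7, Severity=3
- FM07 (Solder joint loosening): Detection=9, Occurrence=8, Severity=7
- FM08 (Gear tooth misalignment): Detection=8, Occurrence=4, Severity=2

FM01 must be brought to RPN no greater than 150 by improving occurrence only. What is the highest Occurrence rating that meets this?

FM01: S=7, O=7, D=7 → current RPN = 343.
Fixed product = 49. Need 49 × O ≤ 150, so O ≤ 150/49 = 3.06.
Maximum integer Occurrence rating = 3 (gives RPN 147; O=4 would give 196 > 150).

3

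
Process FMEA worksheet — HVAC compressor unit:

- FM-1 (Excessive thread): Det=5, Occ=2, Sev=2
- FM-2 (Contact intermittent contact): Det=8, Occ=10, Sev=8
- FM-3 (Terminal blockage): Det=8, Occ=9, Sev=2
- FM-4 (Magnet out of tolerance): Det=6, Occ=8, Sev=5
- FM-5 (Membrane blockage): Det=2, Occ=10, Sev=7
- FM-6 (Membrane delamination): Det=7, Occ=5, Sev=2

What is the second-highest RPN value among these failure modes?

RPN = Severity × Occurrence × Detection:
  FM-1: 2 × 2 × 5 = 20
  FM-2: 8 × 10 × 8 = 640
  FM-3: 2 × 9 × 8 = 144
  FM-4: 5 × 8 × 6 = 240
  FM-5: 7 × 10 × 2 = 140
  FM-6: 2 × 5 × 7 = 70
Sorted descending: 640, 240, 144, 140, 70, 20.
The second-highest RPN is 240 (FM-4).

240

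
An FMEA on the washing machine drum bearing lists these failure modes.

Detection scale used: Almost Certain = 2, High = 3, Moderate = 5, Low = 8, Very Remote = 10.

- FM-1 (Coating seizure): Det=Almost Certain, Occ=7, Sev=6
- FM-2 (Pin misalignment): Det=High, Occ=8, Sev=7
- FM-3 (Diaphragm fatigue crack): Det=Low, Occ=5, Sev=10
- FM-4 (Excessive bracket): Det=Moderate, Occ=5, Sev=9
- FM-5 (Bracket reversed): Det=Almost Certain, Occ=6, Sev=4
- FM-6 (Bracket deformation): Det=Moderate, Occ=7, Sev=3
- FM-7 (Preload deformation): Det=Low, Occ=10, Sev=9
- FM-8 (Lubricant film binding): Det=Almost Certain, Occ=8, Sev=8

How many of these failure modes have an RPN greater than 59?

RPN = Severity × Occurrence × Detection:
  FM-1: 6 × 7 × 2 = 84
  FM-2: 7 × 8 × 3 = 168
  FM-3: 10 × 5 × 8 = 400
  FM-4: 9 × 5 × 5 = 225
  FM-5: 4 × 6 × 2 = 48
  FM-6: 3 × 7 × 5 = 105
  FM-7: 9 × 10 × 8 = 720
  FM-8: 8 × 8 × 2 = 128
Modes with RPN > 59: FM-1 (84), FM-2 (168), FM-3 (400), FM-4 (225), FM-6 (105), FM-7 (720), FM-8 (128) → 7.

7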